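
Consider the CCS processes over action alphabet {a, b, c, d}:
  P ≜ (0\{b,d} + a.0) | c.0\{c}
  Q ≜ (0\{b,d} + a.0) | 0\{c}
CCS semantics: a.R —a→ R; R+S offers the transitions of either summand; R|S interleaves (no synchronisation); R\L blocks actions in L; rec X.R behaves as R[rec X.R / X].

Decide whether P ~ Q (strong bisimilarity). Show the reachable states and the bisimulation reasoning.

NO

Reachable graph of P (4 states):
  p0 = (0\{b,d} + a.0) | c.0\{c} → =a=> p1, =c=> p2
  p1 = 0 | c.0\{c} → =c=> p3
  p2 = (0\{b,d} + a.0) | 0\{c} → =a=> p3
  p3 = 0 | 0\{c} → ·
Reachable graph of Q (2 states):
  q0 = (0\{b,d} + a.0) | 0\{c} → =a=> q1
  q1 = 0 | 0\{c} → ·
Bisimilarity quotient blocks:
  B0 = {p0}
  B1 = {p2, q0}
  B2 = {p3, q1}
  B3 = {p1}
p0 ∈ B0, q0 ∈ B1 → different blocks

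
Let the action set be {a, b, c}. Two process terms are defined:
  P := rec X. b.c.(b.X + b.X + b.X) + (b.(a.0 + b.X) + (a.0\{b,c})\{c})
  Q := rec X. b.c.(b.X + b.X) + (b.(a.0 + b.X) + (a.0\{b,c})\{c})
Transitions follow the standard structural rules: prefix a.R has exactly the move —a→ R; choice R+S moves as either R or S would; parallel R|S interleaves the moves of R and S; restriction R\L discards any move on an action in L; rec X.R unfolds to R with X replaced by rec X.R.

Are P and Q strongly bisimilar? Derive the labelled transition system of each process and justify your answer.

P's transition system — 6 states:
  s0 = rec X. b.c.(b.X + b.X + b.X) + (b.(a.0 + b.X) + (a.0\{b,c})\{c}) → --a--▸ s1, --b--▸ s2, --b--▸ s3
  s1 = 0\{b,c}\{c} → deadlocked
  s2 = a.0 + b.(rec X. b.c.(b.X + b.X + b.X) + (b.(a.0 + b.X) + (a.0\{b,c})\{c})) → --a--▸ s4, --b--▸ s0
  s3 = c.(b.(rec X. b.c.(b.X + b.X + b.X) + (b.(a.0 + b.X) + (a.0\{b,c})\{c})) + b.(rec X. b.c.(b.X + b.X + b.X) + (b.(a.0 + b.X) + (a.0\{b,c})\{c})) + b.(rec X. b.c.(b.X + b.X + b.X) + (b.(a.0 + b.X) + (a.0\{b,c})\{c}))) → --c--▸ s5
  s4 = 0 → deadlocked
  s5 = b.(rec X. b.c.(b.X + b.X + b.X) + (b.(a.0 + b.X) + (a.0\{b,c})\{c})) + b.(rec X. b.c.(b.X + b.X + b.X) + (b.(a.0 + b.X) + (a.0\{b,c})\{c})) + b.(rec X. b.c.(b.X + b.X + b.X) + (b.(a.0 + b.X) + (a.0\{b,c})\{c})) → --b--▸ s0
Q's transition system — 6 states:
  t0 = rec X. b.c.(b.X + b.X) + (b.(a.0 + b.X) + (a.0\{b,c})\{c}) → --a--▸ t1, --b--▸ t2, --b--▸ t3
  t1 = 0\{b,c}\{c} → deadlocked
  t2 = a.0 + b.(rec X. b.c.(b.X + b.X) + (b.(a.0 + b.X) + (a.0\{b,c})\{c})) → --a--▸ t4, --b--▸ t0
  t3 = c.(b.(rec X. b.c.(b.X + b.X) + (b.(a.0 + b.X) + (a.0\{b,c})\{c})) + b.(rec X. b.c.(b.X + b.X) + (b.(a.0 + b.X) + (a.0\{b,c})\{c}))) → --c--▸ t5
  t4 = 0 → deadlocked
  t5 = b.(rec X. b.c.(b.X + b.X) + (b.(a.0 + b.X) + (a.0\{b,c})\{c})) + b.(rec X. b.c.(b.X + b.X) + (b.(a.0 + b.X) + (a.0\{b,c})\{c})) → --b--▸ t0
Partition-refinement fixed point:
  B0 = {s0, t0}
  B1 = {s2, t2}
  B2 = {s1, s4, t1, t4}
  B3 = {s3, t3}
  B4 = {s5, t5}
s0 ∈ B0, t0 ∈ B0 → same block

P ~ Q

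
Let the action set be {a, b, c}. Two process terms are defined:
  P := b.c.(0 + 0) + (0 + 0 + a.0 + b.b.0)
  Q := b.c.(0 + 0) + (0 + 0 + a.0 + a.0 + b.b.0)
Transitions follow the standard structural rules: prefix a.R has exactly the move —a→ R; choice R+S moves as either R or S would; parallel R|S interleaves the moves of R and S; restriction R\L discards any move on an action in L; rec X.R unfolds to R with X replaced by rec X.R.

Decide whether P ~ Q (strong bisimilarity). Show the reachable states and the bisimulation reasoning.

bisimilar

LTS(P): 5 reachable states
  m0 = b.c.(0 + 0) + (0 + 0 + a.0 + b.b.0) :: ··a··> m1, ··b··> m2, ··b··> m3
  m1 = 0 :: deadlocked
  m2 = b.0 :: ··b··> m1
  m3 = c.(0 + 0) :: ··c··> m4
  m4 = 0 + 0 :: deadlocked
LTS(Q): 5 reachable states
  n0 = b.c.(0 + 0) + (0 + 0 + a.0 + a.0 + b.b.0) :: ··a··> n1, ··b··> n2, ··b··> n3
  n1 = 0 :: deadlocked
  n2 = b.0 :: ··b··> n1
  n3 = c.(0 + 0) :: ··c··> n4
  n4 = 0 + 0 :: deadlocked
Partition-refinement fixed point:
  B0 = {m0, n0}
  B1 = {m1, m4, n1, n4}
  B2 = {m2, n2}
  B3 = {m3, n3}
m0 ∈ B0, n0 ∈ B0 → same block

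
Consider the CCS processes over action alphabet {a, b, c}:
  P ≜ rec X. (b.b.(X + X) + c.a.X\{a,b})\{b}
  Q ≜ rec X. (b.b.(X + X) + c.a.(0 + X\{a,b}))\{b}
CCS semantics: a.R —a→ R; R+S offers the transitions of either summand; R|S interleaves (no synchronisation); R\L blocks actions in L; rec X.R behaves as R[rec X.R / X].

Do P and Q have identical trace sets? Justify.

traces(P) = traces(Q)

Reachable graph of P (4 states):
  m0 = rec X. (b.b.(X + X) + c.a.X\{a,b})\{b} ⊢ —c→ m1
  m1 = (a.(rec X. (b.b.(X + X) + c.a.X\{a,b})\{b})\{a,b})\{b} ⊢ —a→ m2
  m2 = (rec X. (b.b.(X + X) + c.a.X\{a,b})\{b})\{a,b}\{b} ⊢ —c→ m3
  m3 = (a.(rec X. (b.b.(X + X) + c.a.X\{a,b})\{b})\{a,b})\{b}\{a,b}\{b} ⊢ ∅
Reachable graph of Q (4 states):
  n0 = rec X. (b.b.(X + X) + c.a.(0 + X\{a,b}))\{b} ⊢ —c→ n1
  n1 = (a.(0 + (rec X. (b.b.(X + X) + c.a.(0 + X\{a,b}))\{b})\{a,b}))\{b} ⊢ —a→ n2
  n2 = (0 + (rec X. (b.b.(X + X) + c.a.(0 + X\{a,b}))\{b})\{a,b})\{b} ⊢ —c→ n3
  n3 = (a.(0 + (rec X. (b.b.(X + X) + c.a.(0 + X\{a,b}))\{b})\{a,b}))\{b}\{a,b}\{b} ⊢ ∅
Partition-refinement fixed point:
  B0 = {m0, n0}
  B1 = {m1, n1}
  B2 = {m2, n2}
  B3 = {m3, n3}
m0 ∈ B0, n0 ∈ B0 → same block
Bisimilar ⇒ trace-equivalent.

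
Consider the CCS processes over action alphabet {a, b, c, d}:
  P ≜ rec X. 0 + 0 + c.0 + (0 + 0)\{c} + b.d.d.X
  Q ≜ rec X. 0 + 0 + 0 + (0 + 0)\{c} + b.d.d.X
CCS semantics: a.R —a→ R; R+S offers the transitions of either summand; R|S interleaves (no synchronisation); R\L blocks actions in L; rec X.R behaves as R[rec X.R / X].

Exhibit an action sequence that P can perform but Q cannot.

c

Reachable graph of P (4 states):
  u0 = rec X. 0 + 0 + c.0 + (0 + 0)\{c} + b.d.d.X :: =b=> u1, =c=> u2
  u1 = d.d.(rec X. 0 + 0 + c.0 + (0 + 0)\{c} + b.d.d.X) :: =d=> u3
  u2 = 0 :: deadlocked
  u3 = d.(rec X. 0 + 0 + c.0 + (0 + 0)\{c} + b.d.d.X) :: =d=> u0
Reachable graph of Q (3 states):
  v0 = rec X. 0 + 0 + 0 + (0 + 0)\{c} + b.d.d.X :: =b=> v1
  v1 = d.d.(rec X. 0 + 0 + 0 + (0 + 0)\{c} + b.d.d.X) :: =d=> v2
  v2 = d.(rec X. 0 + 0 + 0 + (0 + 0)\{c} + b.d.d.X) :: =d=> v0
Trace ⟨c⟩ through P, begin at {u0}:
  [1] c ⇒ {u2}
  — P admits the full trace.
Trace ⟨c⟩ through Q, begin at {v0}:
  [1] c ⇒ ∅ (Q stuck)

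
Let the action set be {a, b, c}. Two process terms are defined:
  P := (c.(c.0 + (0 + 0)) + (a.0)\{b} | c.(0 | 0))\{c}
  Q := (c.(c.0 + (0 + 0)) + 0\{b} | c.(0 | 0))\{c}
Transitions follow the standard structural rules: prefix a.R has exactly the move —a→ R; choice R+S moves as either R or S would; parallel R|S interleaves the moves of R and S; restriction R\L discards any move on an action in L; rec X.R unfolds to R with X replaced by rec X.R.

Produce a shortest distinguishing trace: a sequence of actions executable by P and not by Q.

Reachable graph of P (2 states):
  m0 = (c.(c.0 + (0 + 0)) + (a.0)\{b} | c.(0 | 0))\{c} :: —a→ m1
  m1 = (0\{b} | c.(0 | 0))\{c} :: stopped
Reachable graph of Q (1 states):
  n0 = (c.(c.0 + (0 + 0)) + 0\{b} | c.(0 | 0))\{c} :: stopped
Run σ = ⟨a⟩ on P: start {m0}
  [1] a ⇒ {m1}
  — P admits the full trace.
Run σ = ⟨a⟩ on Q: start {n0}
  [1] a ⇒ no successor for Q

a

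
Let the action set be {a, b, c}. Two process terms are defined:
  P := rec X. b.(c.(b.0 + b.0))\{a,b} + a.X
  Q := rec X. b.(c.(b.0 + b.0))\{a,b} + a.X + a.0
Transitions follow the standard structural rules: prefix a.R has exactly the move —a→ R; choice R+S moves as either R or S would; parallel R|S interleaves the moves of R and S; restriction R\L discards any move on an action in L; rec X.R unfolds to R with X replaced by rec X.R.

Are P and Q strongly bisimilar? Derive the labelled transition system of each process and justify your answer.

P ≁ Q

Reachable graph of P (3 states):
  u0 = rec X. b.(c.(b.0 + b.0))\{a,b} + a.X has moves --a--▸ u0, --b--▸ u1
  u1 = (c.(b.0 + b.0))\{a,b} has moves --c--▸ u2
  u2 = (b.0 + b.0)\{a,b} has moves (no moves)
Reachable graph of Q (4 states):
  v0 = rec X. b.(c.(b.0 + b.0))\{a,b} + a.X + a.0 has moves --a--▸ v0, --a--▸ v1, --b--▸ v2
  v1 = 0 has moves (no moves)
  v2 = (c.(b.0 + b.0))\{a,b} has moves --c--▸ v3
  v3 = (b.0 + b.0)\{a,b} has moves (no moves)
Partition-refinement fixed point:
  B0 = {u0}
  B1 = {u1, v2}
  B2 = {u2, v1, v3}
  B3 = {v0}
u0 ∈ B0, v0 ∈ B3 → different blocks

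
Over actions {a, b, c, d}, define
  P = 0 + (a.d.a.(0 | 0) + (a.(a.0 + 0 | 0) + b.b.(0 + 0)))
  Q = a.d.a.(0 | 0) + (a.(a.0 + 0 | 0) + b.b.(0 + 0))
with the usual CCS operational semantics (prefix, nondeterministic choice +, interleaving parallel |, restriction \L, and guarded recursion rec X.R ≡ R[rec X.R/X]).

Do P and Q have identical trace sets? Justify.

P's transition system — 8 states:
  s0 = 0 + (a.d.a.(0 | 0) + (a.(a.0 + 0 | 0) + b.b.(0 + 0))) ⊢ ··a··> s1, ··a··> s2, ··b··> s3
  s1 = a.0 + 0 | 0 ⊢ ··a··> s4
  s2 = d.a.(0 | 0) ⊢ ··d··> s5
  s3 = b.(0 + 0) ⊢ ··b··> s6
  s4 = 0 ⊢ ·
  s5 = a.(0 | 0) ⊢ ··a··> s7
  s6 = 0 + 0 ⊢ ·
  s7 = 0 | 0 ⊢ ·
Q's transition system — 8 states:
  t0 = a.d.a.(0 | 0) + (a.(a.0 + 0 | 0) + b.b.(0 + 0)) ⊢ ··a··> t1, ··a··> t2, ··b··> t3
  t1 = a.0 + 0 | 0 ⊢ ··a··> t4
  t2 = d.a.(0 | 0) ⊢ ··d··> t5
  t3 = b.(0 + 0) ⊢ ··b··> t6
  t4 = 0 ⊢ ·
  t5 = a.(0 | 0) ⊢ ··a··> t7
  t6 = 0 + 0 ⊢ ·
  t7 = 0 | 0 ⊢ ·
Bisimilarity quotient blocks:
  B0 = {s0, t0}
  B1 = {s3, t3}
  B2 = {s4, s6, s7, t4, t6, t7}
  B3 = {s1, s5, t1, t5}
  B4 = {s2, t2}
s0 ∈ B0, t0 ∈ B0 → same block
Bisimilar ⇒ trace-equivalent.

traces(P) = traces(Q)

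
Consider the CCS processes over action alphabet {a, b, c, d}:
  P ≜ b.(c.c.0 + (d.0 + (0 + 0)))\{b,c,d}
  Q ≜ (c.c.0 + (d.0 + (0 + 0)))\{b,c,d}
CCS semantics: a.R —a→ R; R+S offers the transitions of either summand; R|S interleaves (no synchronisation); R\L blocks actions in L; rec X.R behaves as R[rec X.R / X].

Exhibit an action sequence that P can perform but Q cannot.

b

Reachable graph of P (2 states):
  p0 = b.(c.c.0 + (d.0 + (0 + 0)))\{b,c,d} ⊢ —b→ p1
  p1 = (c.c.0 + (d.0 + (0 + 0)))\{b,c,d} ⊢ (no moves)
Reachable graph of Q (1 states):
  q0 = (c.c.0 + (d.0 + (0 + 0)))\{b,c,d} ⊢ (no moves)
Trace ⟨b⟩ through P, begin at {p0}:
  step 1 (b): {p1}
  ✓ P
Trace ⟨b⟩ through Q, begin at {q0}:
  step 1 (b): ∅  — Q cannot continue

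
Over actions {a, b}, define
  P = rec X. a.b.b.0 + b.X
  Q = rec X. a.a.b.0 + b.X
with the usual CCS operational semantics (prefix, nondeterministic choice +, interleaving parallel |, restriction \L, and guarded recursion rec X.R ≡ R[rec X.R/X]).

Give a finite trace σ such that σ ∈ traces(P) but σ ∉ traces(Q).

ab

Reachable graph of P (4 states):
  m0 = rec X. a.b.b.0 + b.X :: —a→ m1, —b→ m0
  m1 = b.b.0 :: —b→ m2
  m2 = b.0 :: —b→ m3
  m3 = 0 :: stopped
Reachable graph of Q (4 states):
  n0 = rec X. a.a.b.0 + b.X :: —a→ n1, —b→ n0
  n1 = a.b.0 :: —a→ n2
  n2 = b.0 :: —b→ n3
  n3 = 0 :: stopped
Run σ = ⟨ab⟩ on P: start {m0}
  step 1 (a): {m1}
  step 2 (b): {m2}
  ✓ P
Run σ = ⟨ab⟩ on Q: start {n0}
  step 1 (a): {n1}
  step 2 (b): ∅ (Q stuck)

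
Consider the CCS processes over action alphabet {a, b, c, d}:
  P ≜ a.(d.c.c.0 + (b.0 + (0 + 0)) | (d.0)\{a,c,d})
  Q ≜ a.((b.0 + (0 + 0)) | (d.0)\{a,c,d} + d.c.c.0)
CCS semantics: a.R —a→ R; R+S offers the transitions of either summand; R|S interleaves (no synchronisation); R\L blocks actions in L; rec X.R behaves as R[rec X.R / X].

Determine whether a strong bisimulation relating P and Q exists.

Reachable graph of P (6 states):
  u0 = a.(d.c.c.0 + (b.0 + (0 + 0)) | (d.0)\{a,c,d}) has moves --a--▸ u1
  u1 = d.c.c.0 + (b.0 + (0 + 0)) | (d.0)\{a,c,d} has moves --b--▸ u2, --d--▸ u3
  u2 = 0 | (d.0)\{a,c,d} has moves ·
  u3 = c.c.0 has moves --c--▸ u4
  u4 = c.0 has moves --c--▸ u5
  u5 = 0 has moves ·
Reachable graph of Q (6 states):
  v0 = a.((b.0 + (0 + 0)) | (d.0)\{a,c,d} + d.c.c.0) has moves --a--▸ v1
  v1 = (b.0 + (0 + 0)) | (d.0)\{a,c,d} + d.c.c.0 has moves --b--▸ v2, --d--▸ v3
  v2 = 0 | (d.0)\{a,c,d} has moves ·
  v3 = c.c.0 has moves --c--▸ v4
  v4 = c.0 has moves --c--▸ v5
  v5 = 0 has moves ·
Bisimilarity quotient blocks:
  B0 = {u0, v0}
  B1 = {u1, v1}
  B2 = {u2, u5, v2, v5}
  B3 = {u3, v3}
  B4 = {u4, v4}
u0 ∈ B0, v0 ∈ B0 → same block

YES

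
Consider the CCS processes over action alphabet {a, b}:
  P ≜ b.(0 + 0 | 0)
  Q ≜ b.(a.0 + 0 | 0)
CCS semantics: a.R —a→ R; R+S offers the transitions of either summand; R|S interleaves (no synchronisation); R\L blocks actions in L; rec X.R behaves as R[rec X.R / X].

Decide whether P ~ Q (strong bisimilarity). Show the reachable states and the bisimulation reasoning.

P's transition system — 2 states:
  m0 = b.(0 + 0 | 0) has moves —b→ m1
  m1 = 0 + 0 | 0 has moves (no moves)
Q's transition system — 3 states:
  n0 = b.(a.0 + 0 | 0) has moves —b→ n1
  n1 = a.0 + 0 | 0 has moves —a→ n2
  n2 = 0 has moves (no moves)
Partition-refinement fixed point:
  B0 = {m0}
  B1 = {m1, n2}
  B2 = {n0}
  B3 = {n1}
m0 ∈ B0, n0 ∈ B2 → different blocks

P ≁ Q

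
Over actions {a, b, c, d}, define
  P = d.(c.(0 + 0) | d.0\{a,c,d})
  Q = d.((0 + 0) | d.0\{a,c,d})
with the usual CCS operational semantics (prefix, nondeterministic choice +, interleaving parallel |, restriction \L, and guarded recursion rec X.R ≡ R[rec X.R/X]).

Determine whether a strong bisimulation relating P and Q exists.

LTS(P): 5 reachable states
  p0 = d.(c.(0 + 0) | d.0\{a,c,d}) → -d-> p1
  p1 = c.(0 + 0) | d.0\{a,c,d} → -c-> p2, -d-> p3
  p2 = (0 + 0) | d.0\{a,c,d} → -d-> p4
  p3 = c.(0 + 0) | 0\{a,c,d} → -c-> p4
  p4 = (0 + 0) | 0\{a,c,d} → ∅
LTS(Q): 3 reachable states
  q0 = d.((0 + 0) | d.0\{a,c,d}) → -d-> q1
  q1 = (0 + 0) | d.0\{a,c,d} → -d-> q2
  q2 = (0 + 0) | 0\{a,c,d} → ∅
Partition-refinement fixed point:
  B0 = {p0}
  B1 = {p1}
  B2 = {p2, q1}
  B3 = {p4, q2}
  B4 = {p3}
  B5 = {q0}
p0 ∈ B0, q0 ∈ B5 → different blocks

NO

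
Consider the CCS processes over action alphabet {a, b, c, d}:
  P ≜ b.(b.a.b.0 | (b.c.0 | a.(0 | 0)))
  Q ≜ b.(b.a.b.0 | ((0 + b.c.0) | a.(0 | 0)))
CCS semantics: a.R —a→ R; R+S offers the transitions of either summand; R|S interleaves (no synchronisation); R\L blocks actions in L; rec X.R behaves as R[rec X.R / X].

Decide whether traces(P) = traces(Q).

traces(P) = traces(Q)

LTS(P): 25 reachable states
  m0 = b.(b.a.b.0 | (b.c.0 | a.(0 | 0))) :: =b=> m1
  m1 = b.a.b.0 | (b.c.0 | a.(0 | 0)) :: =a=> m2, =b=> m3, =b=> m4
  m2 = b.a.b.0 | (b.c.0 | (0 | 0)) :: =b=> m5, =b=> m6
  m3 = a.b.0 | (b.c.0 | a.(0 | 0)) :: =a=> m5, =a=> m7, =b=> m8
  m4 = b.a.b.0 | (c.0 | a.(0 | 0)) :: =a=> m6, =b=> m8, =c=> m9
  m5 = a.b.0 | (b.c.0 | (0 | 0)) :: =a=> m10, =b=> m11
  m6 = b.a.b.0 | (c.0 | (0 | 0)) :: =b=> m11, =c=> m12
  m7 = b.0 | (b.c.0 | a.(0 | 0)) :: =a=> m10, =b=> m13, =b=> m14
  m8 = a.b.0 | (c.0 | a.(0 | 0)) :: =a=> m11, =a=> m14, =c=> m15
  m9 = b.a.b.0 | (0 | a.(0 | 0)) :: =a=> m12, =b=> m15
  m10 = b.0 | (b.c.0 | (0 | 0)) :: =b=> m16, =b=> m17
  m11 = a.b.0 | (c.0 | (0 | 0)) :: =a=> m17, =c=> m18
  m12 = b.a.b.0 | (0 | (0 | 0)) :: =b=> m18
  m13 = 0 | (b.c.0 | a.(0 | 0)) :: =a=> m16, =b=> m19
  m14 = b.0 | (c.0 | a.(0 | 0)) :: =a=> m17, =b=> m19, =c=> m20
  m15 = a.b.0 | (0 | a.(0 | 0)) :: =a=> m18, =a=> m20
  m16 = 0 | (b.c.0 | (0 | 0)) :: =b=> m21
  m17 = b.0 | (c.0 | (0 | 0)) :: =b=> m21, =c=> m22
  m18 = a.b.0 | (0 | (0 | 0)) :: =a=> m22
  m19 = 0 | (c.0 | a.(0 | 0)) :: =a=> m21, =c=> m23
  m20 = b.0 | (0 | a.(0 | 0)) :: =a=> m22, =b=> m23
  m21 = 0 | (c.0 | (0 | 0)) :: =c=> m24
  m22 = b.0 | (0 | (0 | 0)) :: =b=> m24
  m23 = 0 | (0 | a.(0 | 0)) :: =a=> m24
  m24 = 0 | (0 | (0 | 0)) :: ∅
LTS(Q): 25 reachable states
  n0 = b.(b.a.b.0 | ((0 + b.c.0) | a.(0 | 0))) :: =b=> n1
  n1 = b.a.b.0 | ((0 + b.c.0) | a.(0 | 0)) :: =a=> n2, =b=> n3, =b=> n4
  n2 = b.a.b.0 | ((0 + b.c.0) | (0 | 0)) :: =b=> n5, =b=> n6
  n3 = a.b.0 | ((0 + b.c.0) | a.(0 | 0)) :: =a=> n5, =a=> n7, =b=> n8
  n4 = b.a.b.0 | (c.0 | a.(0 | 0)) :: =a=> n6, =b=> n8, =c=> n9
  n5 = a.b.0 | ((0 + b.c.0) | (0 | 0)) :: =a=> n10, =b=> n11
  n6 = b.a.b.0 | (c.0 | (0 | 0)) :: =b=> n11, =c=> n12
  n7 = b.0 | ((0 + b.c.0) | a.(0 | 0)) :: =a=> n10, =b=> n13, =b=> n14
  n8 = a.b.0 | (c.0 | a.(0 | 0)) :: =a=> n11, =a=> n14, =c=> n15
  n9 = b.a.b.0 | (0 | a.(0 | 0)) :: =a=> n12, =b=> n15
  n10 = b.0 | ((0 + b.c.0) | (0 | 0)) :: =b=> n16, =b=> n17
  n11 = a.b.0 | (c.0 | (0 | 0)) :: =a=> n17, =c=> n18
  n12 = b.a.b.0 | (0 | (0 | 0)) :: =b=> n18
  n13 = 0 | ((0 + b.c.0) | a.(0 | 0)) :: =a=> n16, =b=> n19
  n14 = b.0 | (c.0 | a.(0 | 0)) :: =a=> n17, =b=> n19, =c=> n20
  n15 = a.b.0 | (0 | a.(0 | 0)) :: =a=> n18, =a=> n20
  n16 = 0 | ((0 + b.c.0) | (0 | 0)) :: =b=> n21
  n17 = b.0 | (c.0 | (0 | 0)) :: =b=> n21, =c=> n22
  n18 = a.b.0 | (0 | (0 | 0)) :: =a=> n22
  n19 = 0 | (c.0 | a.(0 | 0)) :: =a=> n21, =c=> n23
  n20 = b.0 | (0 | a.(0 | 0)) :: =a=> n22, =b=> n23
  n21 = 0 | (c.0 | (0 | 0)) :: =c=> n24
  n22 = b.0 | (0 | (0 | 0)) :: =b=> n24
  n23 = 0 | (0 | a.(0 | 0)) :: =a=> n24
  n24 = 0 | (0 | (0 | 0)) :: ∅
Bisimilarity quotient blocks:
  B0 = {m0, n0}
  B1 = {m1, n1}
  B2 = {m4, n4}
  B3 = {m6, n6}
  B4 = {m11, n11}
  B5 = {m17, n17}
  B6 = {m21, n21}
  B7 = {m24, n24}
  B8 = {m22, n22}
  B9 = {m18, n18}
  B10 = {m12, n12}
  B11 = {m9, n9}
  B12 = {m15, n15}
  B13 = {m20, n20}
  B14 = {m23, n23}
  B15 = {m8, n8}
  B16 = {m14, n14}
  B17 = {m19, n19}
  B18 = {m3, n3}
  B19 = {m7, n7}
  B20 = {m13, n13}
  B21 = {m16, n16}
  B22 = {m10, n10}
  B23 = {m5, n5}
  B24 = {m2, n2}
m0 ∈ B0, n0 ∈ B0 → same block
Bisimilar ⇒ trace-equivalent.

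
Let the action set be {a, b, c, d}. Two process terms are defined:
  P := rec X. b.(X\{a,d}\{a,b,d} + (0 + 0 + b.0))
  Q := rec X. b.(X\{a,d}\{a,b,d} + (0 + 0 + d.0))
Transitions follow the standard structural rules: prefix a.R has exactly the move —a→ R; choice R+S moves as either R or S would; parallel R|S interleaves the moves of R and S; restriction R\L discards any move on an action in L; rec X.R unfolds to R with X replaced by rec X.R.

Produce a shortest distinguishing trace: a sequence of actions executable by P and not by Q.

P's transition system — 3 states:
  m0 = rec X. b.(X\{a,d}\{a,b,d} + (0 + 0 + b.0)) → --b--▸ m1
  m1 = (rec X. b.(X\{a,d}\{a,b,d} + (0 + 0 + b.0)))\{a,d}\{a,b,d} + (0 + 0 + b.0) → --b--▸ m2
  m2 = 0 → (no moves)
Q's transition system — 3 states:
  n0 = rec X. b.(X\{a,d}\{a,b,d} + (0 + 0 + d.0)) → --b--▸ n1
  n1 = (rec X. b.(X\{a,d}\{a,b,d} + (0 + 0 + d.0)))\{a,d}\{a,b,d} + (0 + 0 + d.0) → --d--▸ n2
  n2 = 0 → (no moves)
Trace ⟨bb⟩ through P, begin at {m0}:
  [1] b ⇒ {m1}
  [2] b ⇒ {m2}
  — P admits the full trace.
Trace ⟨bb⟩ through Q, begin at {n0}:
  [1] b ⇒ {n1}
  [2] b ⇒ no successor for Q

bb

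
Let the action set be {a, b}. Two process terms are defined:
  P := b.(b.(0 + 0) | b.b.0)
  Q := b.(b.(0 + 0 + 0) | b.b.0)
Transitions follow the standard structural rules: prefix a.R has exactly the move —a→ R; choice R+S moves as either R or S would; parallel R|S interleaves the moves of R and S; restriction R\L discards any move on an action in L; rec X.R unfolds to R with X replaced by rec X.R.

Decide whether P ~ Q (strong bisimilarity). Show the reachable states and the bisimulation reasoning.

P's transition system — 7 states:
  s0 = b.(b.(0 + 0) | b.b.0) ⊢ =b=> s1
  s1 = b.(0 + 0) | b.b.0 ⊢ =b=> s2, =b=> s3
  s2 = (0 + 0) | b.b.0 ⊢ =b=> s4
  s3 = b.(0 + 0) | b.0 ⊢ =b=> s4, =b=> s5
  s4 = (0 + 0) | b.0 ⊢ =b=> s6
  s5 = b.(0 + 0) | 0 ⊢ =b=> s6
  s6 = (0 + 0) | 0 ⊢ deadlocked
Q's transition system — 7 states:
  t0 = b.(b.(0 + 0 + 0) | b.b.0) ⊢ =b=> t1
  t1 = b.(0 + 0 + 0) | b.b.0 ⊢ =b=> t2, =b=> t3
  t2 = (0 + 0 + 0) | b.b.0 ⊢ =b=> t4
  t3 = b.(0 + 0 + 0) | b.0 ⊢ =b=> t4, =b=> t5
  t4 = (0 + 0 + 0) | b.0 ⊢ =b=> t6
  t5 = b.(0 + 0 + 0) | 0 ⊢ =b=> t6
  t6 = (0 + 0 + 0) | 0 ⊢ deadlocked
Coarsest stable partition (strong bisimilarity classes):
  B0 = {s0, t0}
  B1 = {s1, t1}
  B2 = {s2, s3, t2, t3}
  B3 = {s4, s5, t4, t5}
  B4 = {s6, t6}
s0 ∈ B0, t0 ∈ B0 → same block

bisimilar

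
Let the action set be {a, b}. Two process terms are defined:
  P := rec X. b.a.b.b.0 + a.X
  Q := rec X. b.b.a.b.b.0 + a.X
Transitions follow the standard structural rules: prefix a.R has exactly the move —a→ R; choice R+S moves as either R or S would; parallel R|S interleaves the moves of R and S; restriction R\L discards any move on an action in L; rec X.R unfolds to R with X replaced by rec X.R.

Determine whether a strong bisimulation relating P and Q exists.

LTS(P): 5 reachable states
  p0 = rec X. b.a.b.b.0 + a.X | =a=> p0, =b=> p1
  p1 = a.b.b.0 | =a=> p2
  p2 = b.b.0 | =b=> p3
  p3 = b.0 | =b=> p4
  p4 = 0 | ·
LTS(Q): 6 reachable states
  q0 = rec X. b.b.a.b.b.0 + a.X | =a=> q0, =b=> q1
  q1 = b.a.b.b.0 | =b=> q2
  q2 = a.b.b.0 | =a=> q3
  q3 = b.b.0 | =b=> q4
  q4 = b.0 | =b=> q5
  q5 = 0 | ·
Bisimilarity quotient blocks:
  B0 = {p0}
  B1 = {p1, q2}
  B2 = {p2, q3}
  B3 = {p3, q4}
  B4 = {p4, q5}
  B5 = {q0}
  B6 = {q1}
p0 ∈ B0, q0 ∈ B5 → different blocks

not bisimilar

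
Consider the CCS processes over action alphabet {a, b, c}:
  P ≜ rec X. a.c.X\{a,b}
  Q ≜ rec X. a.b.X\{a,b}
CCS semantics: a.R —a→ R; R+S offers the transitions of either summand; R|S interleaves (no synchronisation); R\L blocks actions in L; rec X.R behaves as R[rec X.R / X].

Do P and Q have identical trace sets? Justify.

LTS(P): 3 reachable states
  p0 = rec X. a.c.X\{a,b} has moves =a=> p1
  p1 = c.(rec X. a.c.X\{a,b})\{a,b} has moves =c=> p2
  p2 = (rec X. a.c.X\{a,b})\{a,b} has moves ·
LTS(Q): 3 reachable states
  q0 = rec X. a.b.X\{a,b} has moves =a=> q1
  q1 = b.(rec X. a.b.X\{a,b})\{a,b} has moves =b=> q2
  q2 = (rec X. a.b.X\{a,b})\{a,b} has moves ·
Executing ac from P (initial set {p0}):
  after a @ step 1: {p1}
  after c @ step 2: {p2}
  ✓ P
Executing ac from Q (initial set {q0}):
  after a @ step 1: {q1}
  after c @ step 2: ∅ (Q stuck)

trace-distinct — witness ⟨ac⟩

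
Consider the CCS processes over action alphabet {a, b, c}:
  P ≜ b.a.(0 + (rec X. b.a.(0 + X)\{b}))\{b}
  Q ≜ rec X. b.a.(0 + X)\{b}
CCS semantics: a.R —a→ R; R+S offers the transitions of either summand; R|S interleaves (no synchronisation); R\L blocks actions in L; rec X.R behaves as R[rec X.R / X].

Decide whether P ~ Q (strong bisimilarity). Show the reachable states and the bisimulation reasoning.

LTS(P): 3 reachable states
  p0 = b.a.(0 + (rec X. b.a.(0 + X)\{b}))\{b} :: -b-> p1
  p1 = a.(0 + (rec X. b.a.(0 + X)\{b}))\{b} :: -a-> p2
  p2 = (0 + (rec X. b.a.(0 + X)\{b}))\{b} :: deadlocked
LTS(Q): 3 reachable states
  q0 = rec X. b.a.(0 + X)\{b} :: -b-> q1
  q1 = a.(0 + (rec X. b.a.(0 + X)\{b}))\{b} :: -a-> q2
  q2 = (0 + (rec X. b.a.(0 + X)\{b}))\{b} :: deadlocked
Coarsest stable partition (strong bisimilarity classes):
  B0 = {p0, q0}
  B1 = {p1, q1}
  B2 = {p2, q2}
p0 ∈ B0, q0 ∈ B0 → same block

YES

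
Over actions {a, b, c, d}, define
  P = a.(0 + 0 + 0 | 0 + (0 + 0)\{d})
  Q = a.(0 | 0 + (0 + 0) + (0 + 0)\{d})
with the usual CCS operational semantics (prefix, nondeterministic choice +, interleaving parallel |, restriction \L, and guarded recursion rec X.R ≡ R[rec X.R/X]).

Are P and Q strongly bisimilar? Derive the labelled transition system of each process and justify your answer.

YES

Reachable graph of P (2 states):
  p0 = a.(0 + 0 + 0 | 0 + (0 + 0)\{d}) | ··a··> p1
  p1 = 0 + 0 + 0 | 0 + (0 + 0)\{d} | stopped
Reachable graph of Q (2 states):
  q0 = a.(0 | 0 + (0 + 0) + (0 + 0)\{d}) | ··a··> q1
  q1 = 0 | 0 + (0 + 0) + (0 + 0)\{d} | stopped
Bisimilarity quotient blocks:
  B0 = {p0, q0}
  B1 = {p1, q1}
p0 ∈ B0, q0 ∈ B0 → same block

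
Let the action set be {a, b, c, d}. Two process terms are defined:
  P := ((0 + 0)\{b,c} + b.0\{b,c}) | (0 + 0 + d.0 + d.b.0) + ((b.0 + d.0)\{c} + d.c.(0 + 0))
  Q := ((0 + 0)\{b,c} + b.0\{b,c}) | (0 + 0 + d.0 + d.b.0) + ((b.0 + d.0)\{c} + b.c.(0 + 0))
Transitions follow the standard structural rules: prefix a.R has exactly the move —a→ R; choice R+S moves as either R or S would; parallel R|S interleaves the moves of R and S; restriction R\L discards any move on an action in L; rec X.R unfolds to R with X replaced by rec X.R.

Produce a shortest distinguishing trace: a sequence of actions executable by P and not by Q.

P's transition system — 9 states:
  u0 = ((0 + 0)\{b,c} + b.0\{b,c}) | (0 + 0 + d.0 + d.b.0) + ((b.0 + d.0)\{c} + d.c.(0 + 0)) :: -b-> u1, -b-> u2, -d-> u2, -d-> u3, -d-> u4, -d-> u5
  u1 = 0\{b,c} | (0 + 0 + d.0 + d.b.0) :: -d-> u6, -d-> u7
  u2 = 0\{c} :: ·
  u3 = ((0 + 0)\{b,c} + b.0\{b,c}) | 0 :: -b-> u6
  u4 = ((0 + 0)\{b,c} + b.0\{b,c}) | b.0 :: -b-> u3, -b-> u7
  u5 = c.(0 + 0) :: -c-> u8
  u6 = 0\{b,c} | 0 :: ·
  u7 = 0\{b,c} | b.0 :: -b-> u6
  u8 = 0 + 0 :: ·
Q's transition system — 9 states:
  v0 = ((0 + 0)\{b,c} + b.0\{b,c}) | (0 + 0 + d.0 + d.b.0) + ((b.0 + d.0)\{c} + b.c.(0 + 0)) :: -b-> v1, -b-> v2, -b-> v3, -d-> v2, -d-> v4, -d-> v5
  v1 = 0\{b,c} | (0 + 0 + d.0 + d.b.0) :: -d-> v6, -d-> v7
  v2 = 0\{c} :: ·
  v3 = c.(0 + 0) :: -c-> v8
  v4 = ((0 + 0)\{b,c} + b.0\{b,c}) | 0 :: -b-> v6
  v5 = ((0 + 0)\{b,c} + b.0\{b,c}) | b.0 :: -b-> v4, -b-> v7
  v6 = 0\{b,c} | 0 :: ·
  v7 = 0\{b,c} | b.0 :: -b-> v6
  v8 = 0 + 0 :: ·
Run σ = ⟨dc⟩ on P: start {u0}
  after d @ step 1: {u2, u3, u4, u5}
  after c @ step 2: {u8}
  P completes σ.
Run σ = ⟨dc⟩ on Q: start {v0}
  after d @ step 1: {v2, v4, v5}
  after c @ step 2: ∅ (Q stuck)

dc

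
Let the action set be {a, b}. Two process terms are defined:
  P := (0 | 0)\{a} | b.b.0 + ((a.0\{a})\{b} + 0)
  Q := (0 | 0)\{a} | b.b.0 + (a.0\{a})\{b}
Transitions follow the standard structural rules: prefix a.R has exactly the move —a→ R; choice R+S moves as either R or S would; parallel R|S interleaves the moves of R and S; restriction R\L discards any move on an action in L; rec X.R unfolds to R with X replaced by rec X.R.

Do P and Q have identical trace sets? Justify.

traces(P) = traces(Q)

P's transition system — 4 states:
  m0 = (0 | 0)\{a} | b.b.0 + ((a.0\{a})\{b} + 0) | --a--▸ m1, --b--▸ m2
  m1 = 0\{a}\{b} | (no moves)
  m2 = (0 | 0)\{a} | b.0 | --b--▸ m3
  m3 = (0 | 0)\{a} | 0 | (no moves)
Q's transition system — 4 states:
  n0 = (0 | 0)\{a} | b.b.0 + (a.0\{a})\{b} | --a--▸ n1, --b--▸ n2
  n1 = 0\{a}\{b} | (no moves)
  n2 = (0 | 0)\{a} | b.0 | --b--▸ n3
  n3 = (0 | 0)\{a} | 0 | (no moves)
Bisimilarity quotient blocks:
  B0 = {m0, n0}
  B1 = {m2, n2}
  B2 = {m1, m3, n1, n3}
m0 ∈ B0, n0 ∈ B0 → same block
Bisimilar ⇒ trace-equivalent.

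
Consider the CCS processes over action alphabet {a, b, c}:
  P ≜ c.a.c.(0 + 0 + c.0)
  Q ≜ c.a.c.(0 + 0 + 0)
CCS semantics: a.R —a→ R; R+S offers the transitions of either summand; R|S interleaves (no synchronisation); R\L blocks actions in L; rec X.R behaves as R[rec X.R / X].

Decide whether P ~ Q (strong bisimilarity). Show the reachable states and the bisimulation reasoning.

NO

P's transition system — 5 states:
  s0 = c.a.c.(0 + 0 + c.0) ⊢ —c→ s1
  s1 = a.c.(0 + 0 + c.0) ⊢ —a→ s2
  s2 = c.(0 + 0 + c.0) ⊢ —c→ s3
  s3 = 0 + 0 + c.0 ⊢ —c→ s4
  s4 = 0 ⊢ stopped
Q's transition system — 4 states:
  t0 = c.a.c.(0 + 0 + 0) ⊢ —c→ t1
  t1 = a.c.(0 + 0 + 0) ⊢ —a→ t2
  t2 = c.(0 + 0 + 0) ⊢ —c→ t3
  t3 = 0 + 0 + 0 ⊢ stopped
Partition-refinement fixed point:
  B0 = {s0}
  B1 = {s1}
  B2 = {s2}
  B3 = {s3, t2}
  B4 = {s4, t3}
  B5 = {t0}
  B6 = {t1}
s0 ∈ B0, t0 ∈ B5 → different blocks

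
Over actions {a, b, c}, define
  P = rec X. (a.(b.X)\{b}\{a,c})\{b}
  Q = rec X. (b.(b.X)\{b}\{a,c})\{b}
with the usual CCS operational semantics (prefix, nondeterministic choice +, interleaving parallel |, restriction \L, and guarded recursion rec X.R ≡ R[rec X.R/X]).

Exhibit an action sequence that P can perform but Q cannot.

P's transition system — 2 states:
  p0 = rec X. (a.(b.X)\{b}\{a,c})\{b} has moves --a--▸ p1
  p1 = (b.(rec X. (a.(b.X)\{b}\{a,c})\{b}))\{b}\{a,c}\{b} has moves (no moves)
Q's transition system — 1 states:
  q0 = rec X. (b.(b.X)\{b}\{a,c})\{b} has moves (no moves)
Executing a from P (initial set {p0}):
  after a @ step 1: {p1}
  ✓ P
Executing a from Q (initial set {q0}):
  after a @ step 1: no successor for Q

a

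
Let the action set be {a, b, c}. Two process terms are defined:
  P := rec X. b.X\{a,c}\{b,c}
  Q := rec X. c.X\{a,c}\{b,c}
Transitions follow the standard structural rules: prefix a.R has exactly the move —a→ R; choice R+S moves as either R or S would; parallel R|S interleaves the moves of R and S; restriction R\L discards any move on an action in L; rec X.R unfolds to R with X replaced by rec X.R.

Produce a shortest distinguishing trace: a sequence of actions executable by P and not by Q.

b

LTS(P): 2 reachable states
  u0 = rec X. b.X\{a,c}\{b,c} | —b→ u1
  u1 = (rec X. b.X\{a,c}\{b,c})\{a,c}\{b,c} | deadlocked
LTS(Q): 2 reachable states
  v0 = rec X. c.X\{a,c}\{b,c} | —c→ v1
  v1 = (rec X. c.X\{a,c}\{b,c})\{a,c}\{b,c} | deadlocked
Trace ⟨b⟩ through P, begin at {u0}:
  after b @ step 1: {u1}
  ✓ P
Trace ⟨b⟩ through Q, begin at {v0}:
  after b @ step 1: ∅  — Q cannot continue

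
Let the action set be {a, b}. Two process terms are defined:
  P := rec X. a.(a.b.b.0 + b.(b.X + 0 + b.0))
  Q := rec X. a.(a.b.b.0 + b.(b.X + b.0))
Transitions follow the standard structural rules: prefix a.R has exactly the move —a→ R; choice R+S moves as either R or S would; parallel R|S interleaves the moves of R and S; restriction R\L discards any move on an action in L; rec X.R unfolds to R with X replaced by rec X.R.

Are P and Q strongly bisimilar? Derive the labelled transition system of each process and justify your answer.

bisimilar

Reachable graph of P (6 states):
  u0 = rec X. a.(a.b.b.0 + b.(b.X + 0 + b.0)) | =a=> u1
  u1 = a.b.b.0 + b.(b.(rec X. a.(a.b.b.0 + b.(b.X + 0 + b.0))) + 0 + b.0) | =a=> u2, =b=> u3
  u2 = b.b.0 | =b=> u4
  u3 = b.(rec X. a.(a.b.b.0 + b.(b.X + 0 + b.0))) + 0 + b.0 | =b=> u0, =b=> u5
  u4 = b.0 | =b=> u5
  u5 = 0 | stopped
Reachable graph of Q (6 states):
  v0 = rec X. a.(a.b.b.0 + b.(b.X + b.0)) | =a=> v1
  v1 = a.b.b.0 + b.(b.(rec X. a.(a.b.b.0 + b.(b.X + b.0))) + b.0) | =a=> v2, =b=> v3
  v2 = b.b.0 | =b=> v4
  v3 = b.(rec X. a.(a.b.b.0 + b.(b.X + b.0))) + b.0 | =b=> v0, =b=> v5
  v4 = b.0 | =b=> v5
  v5 = 0 | stopped
Bisimilarity quotient blocks:
  B0 = {u0, v0}
  B1 = {u1, v1}
  B2 = {u2, v2}
  B3 = {u4, v4}
  B4 = {u5, v5}
  B5 = {u3, v3}
u0 ∈ B0, v0 ∈ B0 → same block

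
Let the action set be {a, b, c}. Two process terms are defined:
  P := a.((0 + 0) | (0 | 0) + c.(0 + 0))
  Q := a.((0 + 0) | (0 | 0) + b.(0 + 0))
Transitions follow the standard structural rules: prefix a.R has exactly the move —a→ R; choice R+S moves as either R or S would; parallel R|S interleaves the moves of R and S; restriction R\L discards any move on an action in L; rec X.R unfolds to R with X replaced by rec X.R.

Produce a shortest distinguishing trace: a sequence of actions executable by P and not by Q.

ac

LTS(P): 3 reachable states
  p0 = a.((0 + 0) | (0 | 0) + c.(0 + 0)) → -a-> p1
  p1 = (0 + 0) | (0 | 0) + c.(0 + 0) → -c-> p2
  p2 = 0 + 0 → (no moves)
LTS(Q): 3 reachable states
  q0 = a.((0 + 0) | (0 | 0) + b.(0 + 0)) → -a-> q1
  q1 = (0 + 0) | (0 | 0) + b.(0 + 0) → -b-> q2
  q2 = 0 + 0 → (no moves)
Trace ⟨ac⟩ through P, begin at {p0}:
  after a @ step 1: {p1}
  after c @ step 2: {p2}
  P completes σ.
Trace ⟨ac⟩ through Q, begin at {q0}:
  after a @ step 1: {q1}
  after c @ step 2: ∅ (Q stuck)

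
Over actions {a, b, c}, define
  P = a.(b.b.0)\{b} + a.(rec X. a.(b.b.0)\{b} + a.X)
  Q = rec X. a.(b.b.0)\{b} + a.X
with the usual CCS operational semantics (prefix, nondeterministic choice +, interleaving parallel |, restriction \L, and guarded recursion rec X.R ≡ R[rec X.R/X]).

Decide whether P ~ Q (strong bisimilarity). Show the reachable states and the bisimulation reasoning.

YES

Reachable graph of P (3 states):
  u0 = a.(b.b.0)\{b} + a.(rec X. a.(b.b.0)\{b} + a.X) has moves -a-> u1, -a-> u2
  u1 = (b.b.0)\{b} has moves deadlocked
  u2 = rec X. a.(b.b.0)\{b} + a.X has moves -a-> u1, -a-> u2
Reachable graph of Q (2 states):
  v0 = rec X. a.(b.b.0)\{b} + a.X has moves -a-> v0, -a-> v1
  v1 = (b.b.0)\{b} has moves deadlocked
Bisimilarity quotient blocks:
  B0 = {u0, u2, v0}
  B1 = {u1, v1}
u0 ∈ B0, v0 ∈ B0 → same block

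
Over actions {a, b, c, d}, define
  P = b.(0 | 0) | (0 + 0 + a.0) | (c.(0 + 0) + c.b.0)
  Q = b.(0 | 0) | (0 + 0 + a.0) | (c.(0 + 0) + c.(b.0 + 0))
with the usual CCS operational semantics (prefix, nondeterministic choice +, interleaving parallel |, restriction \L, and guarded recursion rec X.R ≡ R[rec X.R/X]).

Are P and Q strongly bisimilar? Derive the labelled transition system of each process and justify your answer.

LTS(P): 16 reachable states
  s0 = b.(0 | 0) | (0 + 0 + a.0) | (c.(0 + 0) + c.b.0) has moves ··a··> s1, ··b··> s2, ··c··> s3, ··c··> s4
  s1 = b.(0 | 0) | 0 | (c.(0 + 0) + c.b.0) has moves ··b··> s5, ··c··> s6, ··c··> s7
  s2 = 0 | 0 | (0 + 0 + a.0) | (c.(0 + 0) + c.b.0) has moves ··a··> s5, ··c··> s8, ··c··> s9
  s3 = b.(0 | 0) | (0 + 0 + a.0) | (0 + 0) has moves ··a··> s6, ··b··> s8
  s4 = b.(0 | 0) | (0 + 0 + a.0) | b.0 has moves ··a··> s7, ··b··> s10, ··b··> s9
  s5 = 0 | 0 | 0 | (c.(0 + 0) + c.b.0) has moves ··c··> s11, ··c··> s12
  s6 = b.(0 | 0) | 0 | (0 + 0) has moves ··b··> s11
  s7 = b.(0 | 0) | 0 | b.0 has moves ··b··> s12, ··b··> s13
  s8 = 0 | 0 | (0 + 0 + a.0) | (0 + 0) has moves ··a··> s11
  s9 = 0 | 0 | (0 + 0 + a.0) | b.0 has moves ··a··> s12, ··b··> s14
  s10 = b.(0 | 0) | (0 + 0 + a.0) | 0 has moves ··a··> s13, ··b··> s14
  s11 = 0 | 0 | 0 | (0 + 0) has moves ∅
  s12 = 0 | 0 | 0 | b.0 has moves ··b··> s15
  s13 = b.(0 | 0) | 0 | 0 has moves ··b··> s15
  s14 = 0 | 0 | (0 + 0 + a.0) | 0 has moves ··a··> s15
  s15 = 0 | 0 | 0 | 0 has moves ∅
LTS(Q): 16 reachable states
  t0 = b.(0 | 0) | (0 + 0 + a.0) | (c.(0 + 0) + c.(b.0 + 0)) has moves ··a··> t1, ··b··> t2, ··c··> t3, ··c··> t4
  t1 = b.(0 | 0) | 0 | (c.(0 + 0) + c.(b.0 + 0)) has moves ··b··> t5, ··c··> t6, ··c··> t7
  t2 = 0 | 0 | (0 + 0 + a.0) | (c.(0 + 0) + c.(b.0 + 0)) has moves ··a··> t5, ··c··> t8, ··c··> t9
  t3 = b.(0 | 0) | (0 + 0 + a.0) | (0 + 0) has moves ··a··> t6, ··b··> t8
  t4 = b.(0 | 0) | (0 + 0 + a.0) | (b.0 + 0) has moves ··a··> t7, ··b··> t10, ··b··> t9
  t5 = 0 | 0 | 0 | (c.(0 + 0) + c.(b.0 + 0)) has moves ··c··> t11, ··c··> t12
  t6 = b.(0 | 0) | 0 | (0 + 0) has moves ··b··> t11
  t7 = b.(0 | 0) | 0 | (b.0 + 0) has moves ··b··> t12, ··b··> t13
  t8 = 0 | 0 | (0 + 0 + a.0) | (0 + 0) has moves ··a··> t11
  t9 = 0 | 0 | (0 + 0 + a.0) | (b.0 + 0) has moves ··a··> t12, ··b··> t14
  t10 = b.(0 | 0) | (0 + 0 + a.0) | 0 has moves ··a··> t13, ··b··> t14
  t11 = 0 | 0 | 0 | (0 + 0) has moves ∅
  t12 = 0 | 0 | 0 | (b.0 + 0) has moves ··b··> t15
  t13 = b.(0 | 0) | 0 | 0 has moves ··b··> t15
  t14 = 0 | 0 | (0 + 0 + a.0) | 0 has moves ··a··> t15
  t15 = 0 | 0 | 0 | 0 has moves ∅
Bisimilarity quotient blocks:
  B0 = {s0, t0}
  B1 = {s1, t1}
  B2 = {s12, s13, s6, t12, t13, t6}
  B3 = {s11, s15, t11, t15}
  B4 = {s7, t7}
  B5 = {s5, t5}
  B6 = {s10, s3, s9, t10, t3, t9}
  B7 = {s14, s8, t14, t8}
  B8 = {s2, t2}
  B9 = {s4, t4}
s0 ∈ B0, t0 ∈ B0 → same block

YES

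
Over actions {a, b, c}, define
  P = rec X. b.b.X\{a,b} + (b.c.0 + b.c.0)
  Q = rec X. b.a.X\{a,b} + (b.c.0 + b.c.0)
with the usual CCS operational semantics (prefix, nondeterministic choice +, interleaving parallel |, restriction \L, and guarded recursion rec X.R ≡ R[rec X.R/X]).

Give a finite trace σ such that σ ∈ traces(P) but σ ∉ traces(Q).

LTS(P): 5 reachable states
  u0 = rec X. b.b.X\{a,b} + (b.c.0 + b.c.0) has moves --b--▸ u1, --b--▸ u2
  u1 = b.(rec X. b.b.X\{a,b} + (b.c.0 + b.c.0))\{a,b} has moves --b--▸ u3
  u2 = c.0 has moves --c--▸ u4
  u3 = (rec X. b.b.X\{a,b} + (b.c.0 + b.c.0))\{a,b} has moves (no moves)
  u4 = 0 has moves (no moves)
LTS(Q): 5 reachable states
  v0 = rec X. b.a.X\{a,b} + (b.c.0 + b.c.0) has moves --b--▸ v1, --b--▸ v2
  v1 = a.(rec X. b.a.X\{a,b} + (b.c.0 + b.c.0))\{a,b} has moves --a--▸ v3
  v2 = c.0 has moves --c--▸ v4
  v3 = (rec X. b.a.X\{a,b} + (b.c.0 + b.c.0))\{a,b} has moves (no moves)
  v4 = 0 has moves (no moves)
Trace ⟨bb⟩ through P, begin at {u0}:
  [1] b ⇒ {u1, u2}
  [2] b ⇒ {u3}
  — P admits the full trace.
Trace ⟨bb⟩ through Q, begin at {v0}:
  [1] b ⇒ {v1, v2}
  [2] b ⇒ ∅  — Q cannot continue

bb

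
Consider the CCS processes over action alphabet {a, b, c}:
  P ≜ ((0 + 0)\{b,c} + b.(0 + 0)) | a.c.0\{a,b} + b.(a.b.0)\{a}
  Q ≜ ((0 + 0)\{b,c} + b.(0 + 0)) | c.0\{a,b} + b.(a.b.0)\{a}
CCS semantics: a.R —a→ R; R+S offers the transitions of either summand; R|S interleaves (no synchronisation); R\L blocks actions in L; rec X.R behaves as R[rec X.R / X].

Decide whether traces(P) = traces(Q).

LTS(P): 7 reachable states
  u0 = ((0 + 0)\{b,c} + b.(0 + 0)) | a.c.0\{a,b} + b.(a.b.0)\{a} → =a=> u1, =b=> u2, =b=> u3
  u1 = ((0 + 0)\{b,c} + b.(0 + 0)) | c.0\{a,b} → =b=> u4, =c=> u5
  u2 = (0 + 0) | a.c.0\{a,b} → =a=> u4
  u3 = (a.b.0)\{a} → (no moves)
  u4 = (0 + 0) | c.0\{a,b} → =c=> u6
  u5 = ((0 + 0)\{b,c} + b.(0 + 0)) | 0\{a,b} → =b=> u6
  u6 = (0 + 0) | 0\{a,b} → (no moves)
LTS(Q): 5 reachable states
  v0 = ((0 + 0)\{b,c} + b.(0 + 0)) | c.0\{a,b} + b.(a.b.0)\{a} → =b=> v1, =b=> v2, =c=> v3
  v1 = (0 + 0) | c.0\{a,b} → =c=> v4
  v2 = (a.b.0)\{a} → (no moves)
  v3 = ((0 + 0)\{b,c} + b.(0 + 0)) | 0\{a,b} → =b=> v4
  v4 = (0 + 0) | 0\{a,b} → (no moves)
Trace ⟨a⟩ through P, begin at {u0}:
  [1] a ⇒ {u1}
  ✓ P
Trace ⟨a⟩ through Q, begin at {v0}:
  [1] a ⇒ ∅ (Q stuck)

traces(P) ≠ traces(Q) — witness ⟨a⟩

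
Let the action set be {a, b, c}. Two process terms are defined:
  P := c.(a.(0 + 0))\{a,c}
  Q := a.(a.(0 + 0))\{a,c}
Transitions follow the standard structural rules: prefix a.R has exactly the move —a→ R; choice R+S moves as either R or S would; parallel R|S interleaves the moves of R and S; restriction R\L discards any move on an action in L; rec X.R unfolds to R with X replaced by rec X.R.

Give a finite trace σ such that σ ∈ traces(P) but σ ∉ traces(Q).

Reachable graph of P (2 states):
  m0 = c.(a.(0 + 0))\{a,c} → -c-> m1
  m1 = (a.(0 + 0))\{a,c} → ·
Reachable graph of Q (2 states):
  n0 = a.(a.(0 + 0))\{a,c} → -a-> n1
  n1 = (a.(0 + 0))\{a,c} → ·
Executing c from P (initial set {m0}):
  [1] c ⇒ {m1}
  — P admits the full trace.
Executing c from Q (initial set {n0}):
  [1] c ⇒ ∅ (Q stuck)

c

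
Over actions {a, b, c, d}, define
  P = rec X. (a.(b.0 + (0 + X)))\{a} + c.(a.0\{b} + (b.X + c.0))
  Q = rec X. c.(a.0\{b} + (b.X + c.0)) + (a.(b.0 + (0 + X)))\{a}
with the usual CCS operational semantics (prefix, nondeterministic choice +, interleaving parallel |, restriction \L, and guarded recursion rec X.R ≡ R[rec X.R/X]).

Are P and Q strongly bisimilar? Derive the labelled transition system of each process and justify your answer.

Reachable graph of P (4 states):
  s0 = rec X. (a.(b.0 + (0 + X)))\{a} + c.(a.0\{b} + (b.X + c.0)) ⊢ ··c··> s1
  s1 = a.0\{b} + (b.(rec X. (a.(b.0 + (0 + X)))\{a} + c.(a.0\{b} + (b.X + c.0))) + c.0) ⊢ ··a··> s2, ··b··> s0, ··c··> s3
  s2 = 0\{b} ⊢ deadlocked
  s3 = 0 ⊢ deadlocked
Reachable graph of Q (4 states):
  t0 = rec X. c.(a.0\{b} + (b.X + c.0)) + (a.(b.0 + (0 + X)))\{a} ⊢ ··c··> t1
  t1 = a.0\{b} + (b.(rec X. c.(a.0\{b} + (b.X + c.0)) + (a.(b.0 + (0 + X)))\{a}) + c.0) ⊢ ··a··> t2, ··b··> t0, ··c··> t3
  t2 = 0\{b} ⊢ deadlocked
  t3 = 0 ⊢ deadlocked
Bisimilarity quotient blocks:
  B0 = {s0, t0}
  B1 = {s1, t1}
  B2 = {s2, s3, t2, t3}
s0 ∈ B0, t0 ∈ B0 → same block

YES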